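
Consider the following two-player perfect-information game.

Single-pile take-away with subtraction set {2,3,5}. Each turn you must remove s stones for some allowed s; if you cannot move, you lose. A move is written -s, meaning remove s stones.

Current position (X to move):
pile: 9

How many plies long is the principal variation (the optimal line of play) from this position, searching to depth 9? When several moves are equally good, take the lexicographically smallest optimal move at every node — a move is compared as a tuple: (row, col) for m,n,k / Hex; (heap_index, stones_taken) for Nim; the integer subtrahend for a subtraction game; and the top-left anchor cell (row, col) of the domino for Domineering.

PV length from [9]: 3 plies

p1 X@[9]: -2[7]+1* -3[6]-1 -5[4]-1
p2 O@[7]: -2[5]-1* -3[4]-1 -5[2]-1
p3 X@[5]: -2[3]-1 -3[2]-1 -5[0]+1*
p4 O@[0] terminal -1; root [9] d9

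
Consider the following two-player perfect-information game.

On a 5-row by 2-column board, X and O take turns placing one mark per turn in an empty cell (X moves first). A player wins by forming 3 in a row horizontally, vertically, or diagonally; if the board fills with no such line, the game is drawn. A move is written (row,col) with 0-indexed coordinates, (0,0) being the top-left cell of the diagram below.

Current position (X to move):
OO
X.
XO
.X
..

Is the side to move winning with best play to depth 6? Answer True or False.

p1 X@[OO/X./XO/.X/..]: (1,1)[OO/XX/XO/.X/..]+0 (3,0)[OO/X./XO/XX/..]+1* (4,0)[OO/X./XO/.X/X.]-1 (4,1)[OO/X./XO/.X/.X]-1
p2 O@[OO/X./XO/XX/..] terminal -1; root [OO/X./XO/.X/..] d6

X winning at [OO/X./XO/.X/..]: True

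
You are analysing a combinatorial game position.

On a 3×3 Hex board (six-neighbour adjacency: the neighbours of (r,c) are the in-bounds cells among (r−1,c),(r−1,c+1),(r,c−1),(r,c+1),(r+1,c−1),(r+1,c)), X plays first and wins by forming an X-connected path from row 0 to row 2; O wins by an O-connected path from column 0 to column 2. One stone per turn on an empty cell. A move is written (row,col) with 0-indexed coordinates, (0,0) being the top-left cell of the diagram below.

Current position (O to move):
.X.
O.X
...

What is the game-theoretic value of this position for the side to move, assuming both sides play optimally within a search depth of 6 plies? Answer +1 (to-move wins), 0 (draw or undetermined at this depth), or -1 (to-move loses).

ply 1, O at .X./O.X/... | (0,0)=-1→OX./O.X/...*; (0,2)=-1→.XO/O.X/...; (1,1)=-1→.X./OOX/...; (2,0)=-1→.X./O.X/O..; (2,1)=-1→.X./O.X/.O.; (2,2)=-1→.X./O.X/..O
ply 2, X at OX./O.X/... | (0,2)=+1→OXX/O.X/...*; (1,1)=+1→OX./OXX/...; (2,0)=+1→OX./O.X/X..; (2,1)=+1→OX./O.X/.X.; (2,2)=+1→OX./O.X/..X
ply 3, O at OXX/O.X/... | (1,1)=-1→OXX/OOX/...*; (2,0)=-1→OXX/O.X/O..; (2,1)=-1→OXX/O.X/.O.; (2,2)=-1→OXX/O.X/..O
ply 4, X at OXX/OOX/... | (2,0)=+1→OXX/OOX/X..*; (2,1)=+1→OXX/OOX/.X.; (2,2)=+1→OXX/OOX/..X
ply 5, O at OXX/OOX/X.. | (2,1)=-1→OXX/OOX/XO.*; (2,2)=-1→OXX/OOX/X.O
ply 6, X at OXX/OOX/XO. | (2,2)=+1→OXX/OOX/XOX*
ply 7: OXX/OOX/XOX is terminal -1 (O); from .X./O.X/... depth 6

value(.X./O.X/..., O) = -1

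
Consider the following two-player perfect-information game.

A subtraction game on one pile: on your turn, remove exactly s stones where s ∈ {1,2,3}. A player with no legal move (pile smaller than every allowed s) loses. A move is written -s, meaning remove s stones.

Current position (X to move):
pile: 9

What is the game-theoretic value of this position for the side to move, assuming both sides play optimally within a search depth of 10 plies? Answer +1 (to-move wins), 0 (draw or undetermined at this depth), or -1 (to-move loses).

value(9, X) = +1

[9] X move#1: -1:+1/8*, -2:-1/7, -3:-1/6
[8] O move#2: -1:-1/7*, -2:-1/6, -3:-1/5
[7] X move#3: -1:-1/6, -2:-1/5, -3:+1/4*
[4] O move#4: -1:-1/3*, -2:-1/2, -3:-1/1
[3] X move#5: -1:-1/2, -2:-1/1, -3:+1/0*
[0] end (terminal -1, O#6); searched 9 to 10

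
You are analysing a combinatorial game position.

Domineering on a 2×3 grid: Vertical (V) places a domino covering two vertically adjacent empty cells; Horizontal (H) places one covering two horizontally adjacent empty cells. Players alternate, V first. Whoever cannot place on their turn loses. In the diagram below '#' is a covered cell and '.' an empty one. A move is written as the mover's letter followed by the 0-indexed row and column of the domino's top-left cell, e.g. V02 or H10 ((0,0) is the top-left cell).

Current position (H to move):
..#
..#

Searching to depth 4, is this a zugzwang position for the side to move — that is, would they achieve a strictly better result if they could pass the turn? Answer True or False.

[..#/..#] H move#1: H00:+1/###/..#*, H10:+1/..#/###
[###/..#] end (terminal -1, V#2); searched ..#/..# to 4
pass branch (V moves first from the same position):
  | [..#/..#] V move#1: V00:+1/#.#/#.#*, V01:+1/.##/.##
  | [#.#/#.#] end (terminal -1, H#2); searched ..#/..# to 4
H moving scores +1; H passing scores -1

zugzwang(..#/..#, H) = False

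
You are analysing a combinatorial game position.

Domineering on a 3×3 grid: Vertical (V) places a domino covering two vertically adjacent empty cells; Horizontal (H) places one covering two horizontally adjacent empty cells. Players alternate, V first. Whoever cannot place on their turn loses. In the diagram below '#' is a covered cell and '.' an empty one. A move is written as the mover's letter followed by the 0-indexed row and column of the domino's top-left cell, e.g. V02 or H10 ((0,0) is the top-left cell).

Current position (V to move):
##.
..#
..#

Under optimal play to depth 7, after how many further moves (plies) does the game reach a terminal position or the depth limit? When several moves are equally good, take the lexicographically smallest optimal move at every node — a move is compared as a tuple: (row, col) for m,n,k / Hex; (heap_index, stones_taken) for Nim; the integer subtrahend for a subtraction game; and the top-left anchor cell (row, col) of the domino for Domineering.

PV length from [##./..#/..#]: 1 ply

[##./..#/..#] V move#1: V10:+1/##./#.#/#.#*, V11:+1/##./.##/.##
[##./#.#/#.#] end (terminal -1, H#2); searched ##./..#/..# to 7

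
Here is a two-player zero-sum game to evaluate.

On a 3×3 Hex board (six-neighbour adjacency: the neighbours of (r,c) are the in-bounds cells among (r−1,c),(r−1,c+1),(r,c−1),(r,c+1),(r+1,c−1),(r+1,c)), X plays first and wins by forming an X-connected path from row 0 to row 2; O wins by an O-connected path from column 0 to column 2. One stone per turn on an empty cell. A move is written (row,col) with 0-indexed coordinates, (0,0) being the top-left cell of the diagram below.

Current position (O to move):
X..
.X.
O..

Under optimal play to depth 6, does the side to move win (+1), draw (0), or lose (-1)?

p1 O@[X../.X./O..]: (0,1)[XO./.X./O..]-1 (0,2)[X.O/.X./O..]-1 (1,0)[X../OX./O..]-1 (1,2)[X../.XO/O..]-1 (2,1)[X../.X./OO.]+1* (2,2)[X../.X./O.O]-1
p2 X@[X../.X./OO.]: (0,1)[XX./.X./OO.]-1* (0,2)[X.X/.X./OO.]-1 (1,0)[X../XX./OO.]-1 (1,2)[X../.XX/OO.]-1 (2,2)[X../.X./OOX]-1
p3 O@[XX./.X./OO.]: (0,2)[XXO/.X./OO.]+1* (1,0)[XX./OX./OO.]+1 (1,2)[XX./.XO/OO.]+1 (2,2)[XX./.X./OOO]+1
p4 X@[XXO/.X./OO.]: (1,0)[XXO/XX./OO.]-1* (1,2)[XXO/.XX/OO.]-1 (2,2)[XXO/.X./OOX]-1
p5 O@[XXO/XX./OO.]: (1,2)[XXO/XXO/OO.]+1* (2,2)[XXO/XX./OOO]+1
p6 X@[XXO/XXO/OO.] terminal -1; root [X../.X./O..] d6

value(X../.X./O.., O) = +1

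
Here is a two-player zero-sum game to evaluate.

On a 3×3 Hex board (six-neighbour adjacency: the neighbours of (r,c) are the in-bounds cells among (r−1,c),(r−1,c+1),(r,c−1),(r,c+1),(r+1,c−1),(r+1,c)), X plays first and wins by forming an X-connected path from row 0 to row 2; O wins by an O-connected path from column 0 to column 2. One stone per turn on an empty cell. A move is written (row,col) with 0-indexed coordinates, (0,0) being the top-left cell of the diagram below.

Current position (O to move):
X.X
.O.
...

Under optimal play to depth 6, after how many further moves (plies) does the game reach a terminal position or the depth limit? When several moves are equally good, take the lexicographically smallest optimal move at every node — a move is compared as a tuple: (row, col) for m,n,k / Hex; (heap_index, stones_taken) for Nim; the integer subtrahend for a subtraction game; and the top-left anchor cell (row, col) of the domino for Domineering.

PV length from [X.X/.O./...]: 3 plies

[X.X/.O./...] O move#1: (0,1):-1/XOX/.O./..., (1,0):-1/X.X/OO./..., (1,2):+1/X.X/.OO/...*, (2,0):-1/X.X/.O./O.., (2,1):+1/X.X/.O./.O., (2,2):+1/X.X/.O./..O
[X.X/.OO/...] X move#2: (0,1):-1/XXX/.OO/...*, (1,0):-1/X.X/XOO/..., (2,0):-1/X.X/.OO/X.., (2,1):-1/X.X/.OO/.X., (2,2):-1/X.X/.OO/..X
[XXX/.OO/...] O move#3: (1,0):+1/XXX/OOO/...*, (2,0):+1/XXX/.OO/O.., (2,1):+1/XXX/.OO/.O., (2,2):+1/XXX/.OO/..O
[XXX/OOO/...] end (terminal -1, X#4); searched X.X/.O./... to 6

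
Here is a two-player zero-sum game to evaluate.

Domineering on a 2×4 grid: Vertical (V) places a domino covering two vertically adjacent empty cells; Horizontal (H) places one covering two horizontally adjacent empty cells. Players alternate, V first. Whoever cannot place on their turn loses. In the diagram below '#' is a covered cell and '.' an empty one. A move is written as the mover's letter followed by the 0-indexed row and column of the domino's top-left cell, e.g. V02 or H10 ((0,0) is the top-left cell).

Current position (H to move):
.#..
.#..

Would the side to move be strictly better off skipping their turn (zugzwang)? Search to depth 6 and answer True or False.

ply 1, H at .#../.#.. | H02=+1→.###/.#..*; H12=+1→.#../.###
ply 2, V at .###/.#.. | V00=-1→####/##..*
ply 3, H at ####/##.. | H12=+1→####/####*
ply 4: ####/#### is terminal -1 (V); from .#../.#.. depth 6
if H skipped the turn, V would face:
~ ply 1, V at .#../.#.. | V00=-1→##../##..; V02=+1→.##./.##.*; V03=+1→.#.#/.#.#
~ ply 2: .##./.##. is terminal -1 (H); from .#../.#.. depth 6
compare (H): move=+1 vs pass=-1

zugzwang(.#../.#.., H) = False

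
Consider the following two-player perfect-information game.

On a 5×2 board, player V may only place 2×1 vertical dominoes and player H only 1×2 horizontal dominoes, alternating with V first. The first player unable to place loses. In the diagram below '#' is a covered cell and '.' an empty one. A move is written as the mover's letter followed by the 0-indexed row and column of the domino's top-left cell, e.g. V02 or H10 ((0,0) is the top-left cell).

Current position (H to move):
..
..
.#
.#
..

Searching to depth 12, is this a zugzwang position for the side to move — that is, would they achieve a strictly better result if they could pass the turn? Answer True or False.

p1 H@[../../.#/.#/..]: H00[##/../.#/.#/..]+1* H10[../##/.#/.#/..]+1 H40[../../.#/.#/##]-1
p2 V@[##/../.#/.#/..]: V10[##/#./##/.#/..]-1* V20[##/../##/##/..]-1 V30[##/../.#/##/#.]-1
p3 H@[##/#./##/.#/..]: H40[##/#./##/.#/##]+1*
p4 V@[##/#./##/.#/##] terminal -1; root [../../.#/.#/..] d12
if H skipped the turn, V would face:
~ p1 V@[../../.#/.#/..]: V00[#./#./.#/.#/..]+1* V01[.#/.#/.#/.#/..]+1 V10[../#./##/.#/..]+1 V20[../../##/##/..]-1 V30[../../.#/##/#.]-1
~ p2 H@[#./#./.#/.#/..]: H40[#./#./.#/.#/##]-1*
~ p3 V@[#./#./.#/.#/##]: V01[##/##/.#/.#/##]+1* V20[#./#./##/##/##]+1
~ p4 H@[##/##/.#/.#/##] terminal -1; root [../../.#/.#/..] d12
compare (H): move=+1 vs pass=-1

zugzwang(../../.#/.#/.., H) = False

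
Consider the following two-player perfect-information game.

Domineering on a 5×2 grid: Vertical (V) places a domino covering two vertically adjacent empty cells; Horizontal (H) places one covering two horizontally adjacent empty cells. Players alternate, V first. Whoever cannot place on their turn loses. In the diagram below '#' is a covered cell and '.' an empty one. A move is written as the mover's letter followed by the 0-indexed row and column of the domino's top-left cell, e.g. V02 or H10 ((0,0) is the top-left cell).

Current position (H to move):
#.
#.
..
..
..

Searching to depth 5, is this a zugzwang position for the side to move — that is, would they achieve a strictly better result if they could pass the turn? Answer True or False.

[#./#./../../..] H move#1: H20:-1/#./#./##/../.., H30:+1/#./#./../##/..*, H40:-1/#./#./../../##
[#./#./../##/..] V move#2: V01:-1/##/##/../##/..*, V11:-1/#./##/.#/##/..
[##/##/../##/..] H move#3: H20:+1/##/##/##/##/..*, H40:+1/##/##/../##/##
[##/##/##/##/..] end (terminal -1, V#4); searched #./#./../../.. to 5
suppose H passes — search the same position with V to move:
pass> [#./#./../../..] V move#1: V01:-1/##/##/../../.., V11:-1/#./##/.#/../.., V20:+1/#./#./#./#./..*, V21:+1/#./#./.#/.#/.., V30:+1/#./#./../#./#., V31:+1/#./#./../.#/.#
pass> [#./#./#./#./..] H move#2: H40:-1/#./#./#./#./##*
pass> [#./#./#./#./##] V move#3: V01:+1/##/##/#./#./##*, V11:+1/#./##/##/#./##, V21:+1/#./#./##/##/##
pass> [##/##/#./#./##] end (terminal -1, H#4); searched #./#./../../.. to 5
for H: play +1, pass -1

zugzwang(#./#./../../.., H) = False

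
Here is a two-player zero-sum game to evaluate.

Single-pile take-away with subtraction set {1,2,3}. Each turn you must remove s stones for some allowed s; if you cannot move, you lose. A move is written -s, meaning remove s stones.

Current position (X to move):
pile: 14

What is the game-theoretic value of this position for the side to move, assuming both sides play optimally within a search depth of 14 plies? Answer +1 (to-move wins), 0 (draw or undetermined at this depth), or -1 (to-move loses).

ply 1, X at 14 | -1=-1→13; -2=+1→12*; -3=-1→11
ply 2, O at 12 | -1=-1→11*; -2=-1→10; -3=-1→9
ply 3, X at 11 | -1=-1→10; -2=-1→9; -3=+1→8*
ply 4, O at 8 | -1=-1→7*; -2=-1→6; -3=-1→5
ply 5, X at 7 | -1=-1→6; -2=-1→5; -3=+1→4*
ply 6, O at 4 | -1=-1→3*; -2=-1→2; -3=-1→1
ply 7, X at 3 | -1=-1→2; -2=-1→1; -3=+1→0*
ply 8: 0 is terminal -1 (O); from 14 depth 14

value(14, X) = +1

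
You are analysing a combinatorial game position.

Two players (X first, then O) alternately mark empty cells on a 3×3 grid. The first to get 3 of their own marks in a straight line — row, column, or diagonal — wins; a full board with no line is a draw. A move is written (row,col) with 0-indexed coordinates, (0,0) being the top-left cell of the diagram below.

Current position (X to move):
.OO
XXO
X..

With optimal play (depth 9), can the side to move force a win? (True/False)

X winning at [.OO/XXO/X..]: True

[.OO/XXO/X..] X move#1: (0,0):+1/XOO/XXO/X..*, (2,1):-1/.OO/XXO/XX., (2,2):-1/.OO/XXO/X.X
[XOO/XXO/X..] end (terminal -1, O#2); searched .OO/XXO/X.. to 9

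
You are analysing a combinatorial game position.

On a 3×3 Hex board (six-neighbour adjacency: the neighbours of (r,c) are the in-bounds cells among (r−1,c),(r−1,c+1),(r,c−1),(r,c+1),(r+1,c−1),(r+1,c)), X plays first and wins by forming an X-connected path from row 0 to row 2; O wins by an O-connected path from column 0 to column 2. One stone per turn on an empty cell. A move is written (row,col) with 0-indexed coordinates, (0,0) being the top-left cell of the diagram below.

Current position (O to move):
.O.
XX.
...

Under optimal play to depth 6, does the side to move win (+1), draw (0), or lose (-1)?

value(.O./XX./..., O) = -1

ply 1, O at .O./XX./... | (0,0)=-1→OO./XX./...*; (0,2)=-1→.OO/XX./...; (1,2)=-1→.O./XXO/...; (2,0)=-1→.O./XX./O..; (2,1)=-1→.O./XX./.O.; (2,2)=-1→.O./XX./..O
ply 2, X at OO./XX./... | (0,2)=+1→OOX/XX./...*; (1,2)=-1→OO./XXX/...; (2,0)=-1→OO./XX./X..; (2,1)=-1→OO./XX./.X.; (2,2)=-1→OO./XX./..X
ply 3, O at OOX/XX./... | (1,2)=-1→OOX/XXO/...*; (2,0)=-1→OOX/XX./O..; (2,1)=-1→OOX/XX./.O.; (2,2)=-1→OOX/XX./..O
ply 4, X at OOX/XXO/... | (2,0)=+1→OOX/XXO/X..*; (2,1)=+1→OOX/XXO/.X.; (2,2)=+1→OOX/XXO/..X
ply 5: OOX/XXO/X.. is terminal -1 (O); from .O./XX./... depth 6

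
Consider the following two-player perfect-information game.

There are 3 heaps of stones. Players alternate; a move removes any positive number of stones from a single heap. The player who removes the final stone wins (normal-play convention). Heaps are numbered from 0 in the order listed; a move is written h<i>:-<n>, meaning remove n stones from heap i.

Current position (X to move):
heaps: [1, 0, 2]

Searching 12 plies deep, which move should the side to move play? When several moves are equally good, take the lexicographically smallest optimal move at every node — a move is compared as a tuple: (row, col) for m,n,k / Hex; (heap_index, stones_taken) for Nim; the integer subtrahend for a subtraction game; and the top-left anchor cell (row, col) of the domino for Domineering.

X's best at [(1,0,2)]: h2:-1

[(1,0,2)] X move#1: h0:-1:-1/(0,0,2), h2:-1:+1/(1,0,1)*, h2:-2:-1/(1,0,0)
[(1,0,1)] O move#2: h0:-1:-1/(0,0,1)*, h2:-1:-1/(1,0,0)
[(0,0,1)] X move#3: h2:-1:+1/(0,0,0)*
[(0,0,0)] end (terminal -1, O#4); searched (1,0,2) to 12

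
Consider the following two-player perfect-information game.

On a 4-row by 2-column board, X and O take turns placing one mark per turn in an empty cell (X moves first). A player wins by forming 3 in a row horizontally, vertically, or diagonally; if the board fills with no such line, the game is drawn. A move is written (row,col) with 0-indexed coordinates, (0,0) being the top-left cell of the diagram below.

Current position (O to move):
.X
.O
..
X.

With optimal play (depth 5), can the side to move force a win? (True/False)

O winning at [.X/.O/../X.]: False

[.X/.O/../X.] O move#1: (0,0):+0/OX/.O/../X.*, (1,0):+0/.X/OO/../X., (2,0):+0/.X/.O/O./X., (2,1):+0/.X/.O/.O/X., (3,1):+0/.X/.O/../XO
[OX/.O/../X.] X move#2: (1,0):+0/OX/XO/../X.*, (2,0):+0/OX/.O/X./X., (2,1):+0/OX/.O/.X/X., (3,1):+0/OX/.O/../XX
[OX/XO/../X.] O move#3: (2,0):+0/OX/XO/O./X.*, (2,1):-1/OX/XO/.O/X., (3,1):-1/OX/XO/../XO
[OX/XO/O./X.] X move#4: (2,1):+0/OX/XO/OX/X.*, (3,1):+0/OX/XO/O./XX
[OX/XO/OX/X.] O move#5: (3,1):+0/OX/XO/OX/XO*
[OX/XO/OX/XO] end (terminal +0, X#6); searched .X/.O/../X. to 5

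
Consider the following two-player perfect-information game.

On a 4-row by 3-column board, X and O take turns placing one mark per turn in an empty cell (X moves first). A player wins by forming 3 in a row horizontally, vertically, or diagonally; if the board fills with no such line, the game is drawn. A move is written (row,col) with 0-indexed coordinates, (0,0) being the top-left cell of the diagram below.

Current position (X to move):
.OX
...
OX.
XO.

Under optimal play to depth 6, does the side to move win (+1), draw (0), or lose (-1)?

p1 X@[.OX/.../OX./XO.]: (0,0)[XOX/.../OX./XO.]+0 (1,0)[.OX/X../OX./XO.]+1* (1,1)[.OX/.X./OX./XO.]+0 (1,2)[.OX/..X/OX./XO.]+1 (2,2)[.OX/.../OXX/XO.]+0 (3,2)[.OX/.../OX./XOX]+1
p2 O@[.OX/X../OX./XO.]: (0,0)[OOX/X../OX./XO.]-1* (1,1)[.OX/XO./OX./XO.]-1 (1,2)[.OX/X.O/OX./XO.]-1 (2,2)[.OX/X../OXO/XO.]-1 (3,2)[.OX/X../OX./XOO]-1
p3 X@[OOX/X../OX./XO.]: (1,1)[OOX/XX./OX./XO.]+1* (1,2)[OOX/X.X/OX./XO.]+1 (2,2)[OOX/X../OXX/XO.]+1 (3,2)[OOX/X../OX./XOX]+1
p4 O@[OOX/XX./OX./XO.]: (1,2)[OOX/XXO/OX./XO.]-1* (2,2)[OOX/XX./OXO/XO.]-1 (3,2)[OOX/XX./OX./XOO]-1
p5 X@[OOX/XXO/OX./XO.]: (2,2)[OOX/XXO/OXX/XO.]+0 (3,2)[OOX/XXO/OX./XOX]+1*
p6 O@[OOX/XXO/OX./XOX] terminal -1; root [.OX/.../OX./XO.] d6

value(.OX/.../OX./XO., X) = +1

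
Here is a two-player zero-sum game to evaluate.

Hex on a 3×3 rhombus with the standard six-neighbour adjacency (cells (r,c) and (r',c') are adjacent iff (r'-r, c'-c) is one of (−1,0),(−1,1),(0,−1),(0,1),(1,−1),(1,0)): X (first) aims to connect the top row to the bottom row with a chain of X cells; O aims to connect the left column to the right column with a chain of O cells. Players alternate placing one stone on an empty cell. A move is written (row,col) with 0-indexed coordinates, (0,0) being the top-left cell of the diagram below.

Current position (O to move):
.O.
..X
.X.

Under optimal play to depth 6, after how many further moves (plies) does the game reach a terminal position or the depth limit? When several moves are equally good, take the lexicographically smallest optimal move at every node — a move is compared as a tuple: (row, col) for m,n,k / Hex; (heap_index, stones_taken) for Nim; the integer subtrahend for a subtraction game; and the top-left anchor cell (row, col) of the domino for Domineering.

[.O./..X/.X.] O move#1: (0,0):-1/OO./..X/.X., (0,2):+1/.OO/..X/.X.*, (1,0):-1/.O./O.X/.X., (1,1):-1/.O./.OX/.X., (2,0):-1/.O./..X/OX., (2,2):-1/.O./..X/.XO
[.OO/..X/.X.] X move#2: (0,0):-1/XOO/..X/.X.*, (1,0):-1/.OO/X.X/.X., (1,1):-1/.OO/.XX/.X., (2,0):-1/.OO/..X/XX., (2,2):-1/.OO/..X/.XX
[XOO/..X/.X.] O move#3: (1,0):+1/XOO/O.X/.X.*, (1,1):+1/XOO/.OX/.X., (2,0):+1/XOO/..X/OX., (2,2):-1/XOO/..X/.XO
[XOO/O.X/.X.] end (terminal -1, X#4); searched .O./..X/.X. to 6

PV length from [.O./..X/.X.]: 3 plies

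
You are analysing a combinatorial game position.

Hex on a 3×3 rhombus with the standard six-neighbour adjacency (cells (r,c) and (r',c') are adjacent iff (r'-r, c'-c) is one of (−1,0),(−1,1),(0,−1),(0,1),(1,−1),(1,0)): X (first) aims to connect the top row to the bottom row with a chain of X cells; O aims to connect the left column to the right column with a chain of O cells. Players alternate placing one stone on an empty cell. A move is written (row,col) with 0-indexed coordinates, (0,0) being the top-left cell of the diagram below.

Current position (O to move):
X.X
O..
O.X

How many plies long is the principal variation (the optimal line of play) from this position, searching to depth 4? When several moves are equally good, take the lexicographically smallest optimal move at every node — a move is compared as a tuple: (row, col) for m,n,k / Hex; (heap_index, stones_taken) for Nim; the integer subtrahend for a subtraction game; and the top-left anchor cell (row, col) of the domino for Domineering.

[X.X/O../O.X] O move#1: (0,1):-1/XOX/O../O.X, (1,1):-1/X.X/OO./O.X, (1,2):+1/X.X/O.O/O.X*, (2,1):-1/X.X/O../OOX
[X.X/O.O/O.X] X move#2: (0,1):-1/XXX/O.O/O.X*, (1,1):-1/X.X/OXO/O.X, (2,1):-1/X.X/O.O/OXX
[XXX/O.O/O.X] O move#3: (1,1):+1/XXX/OOO/O.X*, (2,1):+1/XXX/O.O/OOX
[XXX/OOO/O.X] end (terminal -1, X#4); searched X.X/O../O.X to 4

PV length from [X.X/O../O.X]: 3 plies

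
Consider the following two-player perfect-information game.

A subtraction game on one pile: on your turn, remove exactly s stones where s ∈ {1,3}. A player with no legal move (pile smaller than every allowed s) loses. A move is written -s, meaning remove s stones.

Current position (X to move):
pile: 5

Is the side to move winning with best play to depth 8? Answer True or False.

p1 X@[5]: -1[4]+1* -3[2]+1
p2 O@[4]: -1[3]-1* -3[1]-1
p3 X@[3]: -1[2]+1* -3[0]+1
p4 O@[2]: -1[1]-1*
p5 X@[1]: -1[0]+1*
p6 O@[0] terminal -1; root [5] d8

X winning at [5]: True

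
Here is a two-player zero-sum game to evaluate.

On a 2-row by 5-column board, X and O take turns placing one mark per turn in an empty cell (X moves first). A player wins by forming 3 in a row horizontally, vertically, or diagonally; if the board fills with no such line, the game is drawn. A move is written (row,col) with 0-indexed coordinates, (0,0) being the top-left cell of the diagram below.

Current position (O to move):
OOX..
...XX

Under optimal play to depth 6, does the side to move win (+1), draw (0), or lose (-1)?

ply 1, O at OOX../...XX | (0,3)=-1→OOXO./...XX; (0,4)=-1→OOX.O/...XX; (1,0)=-1→OOX../O..XX; (1,1)=-1→OOX../.O.XX; (1,2)=+0→OOX../..OXX*
ply 2, X at OOX../..OXX | (0,3)=+0→OOXX./..OXX*; (0,4)=+0→OOX.X/..OXX; (1,0)=+0→OOX../X.OXX; (1,1)=+0→OOX../.XOXX
ply 3, O at OOXX./..OXX | (0,4)=+0→OOXXO/..OXX*; (1,0)=-1→OOXX./O.OXX; (1,1)=-1→OOXX./.OOXX
ply 4, X at OOXXO/..OXX | (1,0)=+0→OOXXO/X.OXX*; (1,1)=+0→OOXXO/.XOXX
ply 5, O at OOXXO/X.OXX | (1,1)=+0→OOXXO/XOOXX*
ply 6: OOXXO/XOOXX is terminal +0 (X); from OOX../...XX depth 6

value(OOX../...XX, O) = 0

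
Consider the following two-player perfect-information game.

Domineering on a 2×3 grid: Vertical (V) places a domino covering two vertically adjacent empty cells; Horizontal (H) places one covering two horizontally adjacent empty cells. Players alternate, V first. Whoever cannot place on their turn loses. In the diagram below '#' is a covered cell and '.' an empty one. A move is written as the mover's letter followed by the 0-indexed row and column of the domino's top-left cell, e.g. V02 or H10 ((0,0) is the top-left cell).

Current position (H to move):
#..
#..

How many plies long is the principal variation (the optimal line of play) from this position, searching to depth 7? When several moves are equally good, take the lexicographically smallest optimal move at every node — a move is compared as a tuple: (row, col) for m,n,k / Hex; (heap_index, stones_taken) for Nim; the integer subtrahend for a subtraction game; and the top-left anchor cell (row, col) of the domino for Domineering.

[#../#..] H move#1: H01:+1/###/#..*, H11:+1/#../###
[###/#..] end (terminal -1, V#2); searched #../#.. to 7

PV length from [#../#..]: 1 ply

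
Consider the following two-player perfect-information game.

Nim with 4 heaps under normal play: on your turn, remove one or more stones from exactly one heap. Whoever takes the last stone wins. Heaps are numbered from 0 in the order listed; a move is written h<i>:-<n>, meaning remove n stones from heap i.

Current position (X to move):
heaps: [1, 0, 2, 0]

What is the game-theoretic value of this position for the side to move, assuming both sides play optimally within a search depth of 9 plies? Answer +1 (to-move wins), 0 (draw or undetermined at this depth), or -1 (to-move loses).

value((1,0,2,0), X) = +1

ply 1, X at (1,0,2,0) | h0:-1=-1→(0,0,2,0); h2:-1=+1→(1,0,1,0)*; h2:-2=-1→(1,0,0,0)
ply 2, O at (1,0,1,0) | h0:-1=-1→(0,0,1,0)*; h2:-1=-1→(1,0,0,0)
ply 3, X at (0,0,1,0) | h2:-1=+1→(0,0,0,0)*
ply 4: (0,0,0,0) is terminal -1 (O); from (1,0,2,0) depth 9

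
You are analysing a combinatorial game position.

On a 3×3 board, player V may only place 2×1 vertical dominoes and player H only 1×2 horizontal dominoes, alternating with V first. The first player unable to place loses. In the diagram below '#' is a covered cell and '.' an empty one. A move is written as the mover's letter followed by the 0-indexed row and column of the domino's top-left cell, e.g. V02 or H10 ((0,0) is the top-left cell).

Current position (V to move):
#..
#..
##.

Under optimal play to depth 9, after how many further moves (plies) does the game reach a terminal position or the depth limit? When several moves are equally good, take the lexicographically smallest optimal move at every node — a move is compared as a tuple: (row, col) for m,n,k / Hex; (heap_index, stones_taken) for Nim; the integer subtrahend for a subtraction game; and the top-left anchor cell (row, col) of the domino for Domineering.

PV length from [#../#../##.]: 1 ply

ply 1, V at #../#../##. | V01=+1→##./##./##.*; V02=+1→#.#/#.#/##.; V12=-1→#../#.#/###
ply 2: ##./##./##. is terminal -1 (H); from #../#../##. depth 9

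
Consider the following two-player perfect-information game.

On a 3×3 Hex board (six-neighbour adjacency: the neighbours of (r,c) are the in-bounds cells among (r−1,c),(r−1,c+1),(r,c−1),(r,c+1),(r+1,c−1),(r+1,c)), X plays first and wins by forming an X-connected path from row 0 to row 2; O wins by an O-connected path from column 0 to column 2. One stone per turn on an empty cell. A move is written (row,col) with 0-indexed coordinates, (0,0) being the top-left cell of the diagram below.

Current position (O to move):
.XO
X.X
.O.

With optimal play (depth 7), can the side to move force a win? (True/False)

p1 O@[.XO/X.X/.O.]: (0,0)[OXO/X.X/.O.]-1 (1,1)[.XO/XOX/.O.]-1 (2,0)[.XO/X.X/OO.]+1* (2,2)[.XO/X.X/.OO]-1
p2 X@[.XO/X.X/OO.]: (0,0)[XXO/X.X/OO.]-1* (1,1)[.XO/XXX/OO.]-1 (2,2)[.XO/X.X/OOX]-1
p3 O@[XXO/X.X/OO.]: (1,1)[XXO/XOX/OO.]+1* (2,2)[XXO/X.X/OOO]+1
p4 X@[XXO/XOX/OO.] terminal -1; root [.XO/X.X/.O.] d7

O winning at [.XO/X.X/.O.]: True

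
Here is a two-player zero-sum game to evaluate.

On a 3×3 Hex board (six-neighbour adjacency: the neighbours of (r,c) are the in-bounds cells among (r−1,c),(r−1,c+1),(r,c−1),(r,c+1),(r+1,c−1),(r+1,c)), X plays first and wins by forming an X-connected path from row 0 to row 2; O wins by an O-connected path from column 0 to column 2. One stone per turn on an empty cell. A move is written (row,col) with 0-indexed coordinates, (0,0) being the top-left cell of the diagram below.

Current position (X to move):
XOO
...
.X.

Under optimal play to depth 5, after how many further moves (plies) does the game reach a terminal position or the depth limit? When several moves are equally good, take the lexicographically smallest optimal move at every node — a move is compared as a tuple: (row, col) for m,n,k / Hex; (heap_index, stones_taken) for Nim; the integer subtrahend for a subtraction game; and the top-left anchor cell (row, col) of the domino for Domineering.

p1 X@[XOO/.../.X.]: (1,0)[XOO/X../.X.]+1* (1,1)[XOO/.X./.X.]-1 (1,2)[XOO/..X/.X.]-1 (2,0)[XOO/.../XX.]-1 (2,2)[XOO/.../.XX]-1
p2 O@[XOO/X../.X.]: (1,1)[XOO/XO./.X.]-1* (1,2)[XOO/X.O/.X.]-1 (2,0)[XOO/X../OX.]-1 (2,2)[XOO/X../.XO]-1
p3 X@[XOO/XO./.X.]: (1,2)[XOO/XOX/.X.]-1 (2,0)[XOO/XO./XX.]+1* (2,2)[XOO/XO./.XX]-1
p4 O@[XOO/XO./XX.] terminal -1; root [XOO/.../.X.] d5

PV length from [XOO/.../.X.]: 3 plies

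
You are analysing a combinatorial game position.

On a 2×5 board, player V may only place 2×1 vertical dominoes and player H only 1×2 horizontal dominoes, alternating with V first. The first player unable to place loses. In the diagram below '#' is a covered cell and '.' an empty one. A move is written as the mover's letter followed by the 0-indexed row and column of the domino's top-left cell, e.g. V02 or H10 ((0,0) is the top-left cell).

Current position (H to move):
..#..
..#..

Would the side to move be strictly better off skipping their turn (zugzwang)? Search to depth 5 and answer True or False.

ply 1, H at ..#../..#.. | H00=-1→###../..#..*; H03=-1→..###/..#..; H10=-1→..#../###..; H13=-1→..#../..###
ply 2, V at ###../..#.. | V03=+1→####./..##.*; V04=+1→###.#/..#.#
ply 3, H at ####./..##. | H10=-1→####./####.*
ply 4, V at ####./####. | V04=+1→#####/#####*
ply 5: #####/##### is terminal -1 (H); from ..#../..#.. depth 5
suppose H passes — search the same position with V to move:
pass> ply 1, V at ..#../..#.. | V00=-1→#.#../#.#..*; V01=-1→.##../.##..; V03=-1→..##./..##.; V04=-1→..#.#/..#.#
pass> ply 2, H at #.#../#.#.. | H03=+1→#.###/#.#..*; H13=+1→#.#../#.###
pass> ply 3, V at #.###/#.#.. | V01=-1→#####/###..*
pass> ply 4, H at #####/###.. | H13=+1→#####/#####*
pass> ply 5: #####/##### is terminal -1 (V); from ..#../..#.. depth 5
for H: play -1, pass +1

zugzwang(..#../..#.., H) = True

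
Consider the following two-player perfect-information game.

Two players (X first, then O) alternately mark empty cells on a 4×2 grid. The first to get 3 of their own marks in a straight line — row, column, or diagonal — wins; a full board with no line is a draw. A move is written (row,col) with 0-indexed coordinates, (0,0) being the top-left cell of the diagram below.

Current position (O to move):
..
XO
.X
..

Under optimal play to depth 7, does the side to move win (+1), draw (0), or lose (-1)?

[../XO/.X/..] O move#1: (0,0):+0/O./XO/.X/..*, (0,1):-1/.O/XO/.X/.., (2,0):+0/../XO/OX/.., (3,0):+0/../XO/.X/O., (3,1):-1/../XO/.X/.O
[O./XO/.X/..] X move#2: (0,1):+0/OX/XO/.X/..*, (2,0):+0/O./XO/XX/.., (3,0):+0/O./XO/.X/X., (3,1):+0/O./XO/.X/.X
[OX/XO/.X/..] O move#3: (2,0):+0/OX/XO/OX/..*, (3,0):+0/OX/XO/.X/O., (3,1):+0/OX/XO/.X/.O
[OX/XO/OX/..] X move#4: (3,0):+0/OX/XO/OX/X.*, (3,1):+0/OX/XO/OX/.X
[OX/XO/OX/X.] O move#5: (3,1):+0/OX/XO/OX/XO*
[OX/XO/OX/XO] end (terminal +0, X#6); searched ../XO/.X/.. to 7

value(../XO/.X/.., O) = 0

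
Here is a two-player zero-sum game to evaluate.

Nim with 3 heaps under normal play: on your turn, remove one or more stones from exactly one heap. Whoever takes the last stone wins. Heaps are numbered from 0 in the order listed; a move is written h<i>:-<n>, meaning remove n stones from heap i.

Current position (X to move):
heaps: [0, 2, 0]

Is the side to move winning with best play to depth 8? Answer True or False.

[(0,2,0)] X move#1: h1:-1:-1/(0,1,0), h1:-2:+1/(0,0,0)*
[(0,0,0)] end (terminal -1, O#2); searched (0,2,0) to 8

X winning at [(0,2,0)]: True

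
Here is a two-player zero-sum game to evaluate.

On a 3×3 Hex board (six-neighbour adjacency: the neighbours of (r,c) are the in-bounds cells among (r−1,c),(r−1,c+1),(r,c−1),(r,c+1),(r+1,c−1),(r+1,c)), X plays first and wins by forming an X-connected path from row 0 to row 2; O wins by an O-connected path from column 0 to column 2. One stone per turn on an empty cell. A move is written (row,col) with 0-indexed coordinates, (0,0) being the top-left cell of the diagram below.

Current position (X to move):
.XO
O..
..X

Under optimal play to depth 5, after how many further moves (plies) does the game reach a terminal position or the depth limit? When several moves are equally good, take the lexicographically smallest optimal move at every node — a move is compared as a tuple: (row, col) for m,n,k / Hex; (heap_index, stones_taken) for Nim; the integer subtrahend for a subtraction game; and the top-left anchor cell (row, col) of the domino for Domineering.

PV length from [.XO/O../..X]: 3 plies

p1 X@[.XO/O../..X]: (0,0)[XXO/O../..X]-1 (1,1)[.XO/OX./..X]+1* (1,2)[.XO/O.X/..X]-1 (2,0)[.XO/O../X.X]-1 (2,1)[.XO/O../.XX]-1
p2 O@[.XO/OX./..X]: (0,0)[OXO/OX./..X]-1* (1,2)[.XO/OXO/..X]-1 (2,0)[.XO/OX./O.X]-1 (2,1)[.XO/OX./.OX]-1
p3 X@[OXO/OX./..X]: (1,2)[OXO/OXX/..X]+1* (2,0)[OXO/OX./X.X]+1 (2,1)[OXO/OX./.XX]+1
p4 O@[OXO/OXX/..X] terminal -1; root [.XO/O../..X] d5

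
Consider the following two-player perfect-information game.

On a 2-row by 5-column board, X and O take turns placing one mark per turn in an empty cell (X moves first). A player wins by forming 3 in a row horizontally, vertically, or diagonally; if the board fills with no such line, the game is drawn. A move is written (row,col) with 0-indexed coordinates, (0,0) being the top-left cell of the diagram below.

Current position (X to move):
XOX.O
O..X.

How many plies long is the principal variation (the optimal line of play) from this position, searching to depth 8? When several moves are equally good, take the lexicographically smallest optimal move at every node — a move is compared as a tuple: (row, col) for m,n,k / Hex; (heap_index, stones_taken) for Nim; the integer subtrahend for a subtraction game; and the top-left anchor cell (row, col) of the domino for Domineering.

ply 1, X at XOX.O/O..X. | (0,3)=+0→XOXXO/O..X.; (1,1)=+0→XOX.O/OX.X.; (1,2)=+1→XOX.O/O.XX.*; (1,4)=+0→XOX.O/O..XX
ply 2, O at XOX.O/O.XX. | (0,3)=-1→XOXOO/O.XX.*; (1,1)=-1→XOX.O/OOXX.; (1,4)=-1→XOX.O/O.XXO
ply 3, X at XOXOO/O.XX. | (1,1)=+1→XOXOO/OXXX.*; (1,4)=+1→XOXOO/O.XXX
ply 4: XOXOO/OXXX. is terminal -1 (O); from XOX.O/O..X. depth 8

PV length from [XOX.O/O..X.]: 3 plies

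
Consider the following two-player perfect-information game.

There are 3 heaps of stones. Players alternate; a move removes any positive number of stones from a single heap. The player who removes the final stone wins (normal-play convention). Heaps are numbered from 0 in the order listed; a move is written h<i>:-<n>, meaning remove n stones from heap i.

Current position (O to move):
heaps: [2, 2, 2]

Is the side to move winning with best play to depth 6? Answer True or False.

O winning at [(2,2,2)]: True

ply 1, O at (2,2,2) | h0:-1=-1→(1,2,2); h0:-2=+1→(0,2,2)*; h1:-1=-1→(2,1,2); h1:-2=+1→(2,0,2); h2:-1=-1→(2,2,1); h2:-2=+1→(2,2,0)
ply 2, X at (0,2,2) | h1:-1=-1→(0,1,2)*; h1:-2=-1→(0,0,2); h2:-1=-1→(0,2,1); h2:-2=-1→(0,2,0)
ply 3, O at (0,1,2) | h1:-1=-1→(0,0,2); h2:-1=+1→(0,1,1)*; h2:-2=-1→(0,1,0)
ply 4, X at (0,1,1) | h1:-1=-1→(0,0,1)*; h2:-1=-1→(0,1,0)
ply 5, O at (0,0,1) | h2:-1=+1→(0,0,0)*
ply 6: (0,0,0) is terminal -1 (X); from (2,2,2) depth 6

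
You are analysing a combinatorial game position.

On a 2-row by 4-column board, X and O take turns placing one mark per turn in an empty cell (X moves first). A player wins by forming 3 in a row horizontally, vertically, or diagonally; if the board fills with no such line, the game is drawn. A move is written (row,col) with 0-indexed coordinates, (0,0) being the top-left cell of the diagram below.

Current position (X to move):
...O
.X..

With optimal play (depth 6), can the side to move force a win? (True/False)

X winning at [...O/.X..]: True

[...O/.X..] X move#1: (0,0):+0/X..O/.X.., (0,1):+0/.X.O/.X.., (0,2):+0/..XO/.X.., (1,0):+0/...O/XX.., (1,2):+1/...O/.XX.*, (1,3):+0/...O/.X.X
[...O/.XX.] O move#2: (0,0):-1/O..O/.XX.*, (0,1):-1/.O.O/.XX., (0,2):-1/..OO/.XX., (1,0):-1/...O/OXX., (1,3):-1/...O/.XXO
[O..O/.XX.] X move#3: (0,1):+1/OX.O/.XX.*, (0,2):+1/O.XO/.XX., (1,0):+1/O..O/XXX., (1,3):+1/O..O/.XXX
[OX.O/.XX.] O move#4: (0,2):-1/OXOO/.XX.*, (1,0):-1/OX.O/OXX., (1,3):-1/OX.O/.XXO
[OXOO/.XX.] X move#5: (1,0):+1/OXOO/XXX.*, (1,3):+1/OXOO/.XXX
[OXOO/XXX.] end (terminal -1, O#6); searched ...O/.X.. to 6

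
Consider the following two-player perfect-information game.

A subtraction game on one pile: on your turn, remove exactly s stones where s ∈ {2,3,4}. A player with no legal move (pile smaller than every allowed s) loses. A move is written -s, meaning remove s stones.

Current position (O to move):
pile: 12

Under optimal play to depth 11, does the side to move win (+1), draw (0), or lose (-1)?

p1 O@[12]: -2[10]-1* -3[9]-1 -4[8]-1
p2 X@[10]: -2[8]-1 -3[7]+1* -4[6]+1
p3 O@[7]: -2[5]-1* -3[4]-1 -4[3]-1
p4 X@[5]: -2[3]-1 -3[2]-1 -4[1]+1*
p5 O@[1] terminal -1; root [12] d11

value(12, O) = -1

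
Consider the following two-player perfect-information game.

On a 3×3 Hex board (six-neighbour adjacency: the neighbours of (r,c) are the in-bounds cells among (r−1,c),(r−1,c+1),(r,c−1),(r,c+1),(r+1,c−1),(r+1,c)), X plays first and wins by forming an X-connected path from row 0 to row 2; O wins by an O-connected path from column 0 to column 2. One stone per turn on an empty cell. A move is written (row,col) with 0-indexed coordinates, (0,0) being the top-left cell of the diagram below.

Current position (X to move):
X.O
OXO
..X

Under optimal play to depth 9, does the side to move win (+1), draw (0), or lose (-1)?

[X.O/OXO/..X] X move#1: (0,1):+1/XXO/OXO/..X*, (2,0):-1/X.O/OXO/X.X, (2,1):-1/X.O/OXO/.XX
[XXO/OXO/..X] O move#2: (2,0):-1/XXO/OXO/O.X*, (2,1):-1/XXO/OXO/.OX
[XXO/OXO/O.X] X move#3: (2,1):+1/XXO/OXO/OXX*
[XXO/OXO/OXX] end (terminal -1, O#4); searched X.O/OXO/..X to 9

value(X.O/OXO/..X, X) = +1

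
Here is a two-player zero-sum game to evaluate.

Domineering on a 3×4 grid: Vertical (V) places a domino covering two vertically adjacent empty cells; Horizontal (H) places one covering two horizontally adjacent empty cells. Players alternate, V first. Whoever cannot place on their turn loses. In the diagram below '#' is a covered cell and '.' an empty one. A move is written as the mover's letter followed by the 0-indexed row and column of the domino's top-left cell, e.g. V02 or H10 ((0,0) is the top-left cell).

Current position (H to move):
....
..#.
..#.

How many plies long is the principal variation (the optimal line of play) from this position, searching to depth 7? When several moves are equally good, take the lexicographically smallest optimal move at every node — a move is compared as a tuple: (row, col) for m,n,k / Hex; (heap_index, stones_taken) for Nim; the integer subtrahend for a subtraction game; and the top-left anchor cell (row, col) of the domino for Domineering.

PV length from [..../..#./..#.]: 3 plies

[..../..#./..#.] H move#1: H00:-1/##../..#./..#., H01:-1/.##./..#./..#., H02:-1/..##/..#./..#., H10:+1/..../###./..#.*, H20:-1/..../..#./###.
[..../###./..#.] V move#2: V03:-1/...#/####/..#.*, V13:-1/..../####/..##
[...#/####/..#.] H move#3: H00:+1/##.#/####/..#.*, H01:+1/.###/####/..#., H20:+1/...#/####/###.
[##.#/####/..#.] end (terminal -1, V#4); searched ..../..#./..#. to 7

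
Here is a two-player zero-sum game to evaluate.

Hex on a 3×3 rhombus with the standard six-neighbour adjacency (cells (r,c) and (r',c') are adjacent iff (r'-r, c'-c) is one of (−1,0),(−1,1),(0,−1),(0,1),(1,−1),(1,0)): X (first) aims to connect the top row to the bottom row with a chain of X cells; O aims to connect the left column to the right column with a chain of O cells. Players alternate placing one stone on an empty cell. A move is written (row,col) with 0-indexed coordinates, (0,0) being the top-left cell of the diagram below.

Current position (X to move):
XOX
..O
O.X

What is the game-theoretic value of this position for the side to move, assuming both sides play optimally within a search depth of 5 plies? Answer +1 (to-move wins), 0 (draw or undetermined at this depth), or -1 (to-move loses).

[XOX/..O/O.X] X move#1: (1,0):-1/XOX/X.O/O.X*, (1,1):-1/XOX/.XO/O.X, (2,1):-1/XOX/..O/OXX
[XOX/X.O/O.X] O move#2: (1,1):+1/XOX/XOO/O.X*, (2,1):+1/XOX/X.O/OOX
[XOX/XOO/O.X] end (terminal -1, X#3); searched XOX/..O/O.X to 5

value(XOX/..O/O.X, X) = -1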